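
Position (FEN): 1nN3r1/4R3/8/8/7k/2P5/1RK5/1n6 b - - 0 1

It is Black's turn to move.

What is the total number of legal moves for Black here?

Black to move; king on h4.
In check: no.
Legal moves: Rh8, Rf8, Re8, Rd8, Rxc8, Rg7, Rg6, Rg5, Rg4, Rg3, Rg2+, Rg1, Nd7, Nc6, Na6, Kh5, Kg5, Kg4, Kh3, Kg3, Nxc3, Na3+, Nd2.
Count: 23.

23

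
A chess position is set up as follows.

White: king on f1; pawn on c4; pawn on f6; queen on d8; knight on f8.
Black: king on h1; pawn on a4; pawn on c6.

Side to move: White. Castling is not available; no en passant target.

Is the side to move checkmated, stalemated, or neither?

White to move; white king on f1.
In check: no.
Legal moves for White include: Nh7, Nd7, Ng6, Ne6, Qe8, Qc8, Qb8, Qa8, Qe7, Qd7, Qc7, Qd6, Qb6, Qd5+, Qa5, Qd4, Qd3, Qd2, ... (list truncated; more exist).
White has legal moves and is not in check → neither.

neither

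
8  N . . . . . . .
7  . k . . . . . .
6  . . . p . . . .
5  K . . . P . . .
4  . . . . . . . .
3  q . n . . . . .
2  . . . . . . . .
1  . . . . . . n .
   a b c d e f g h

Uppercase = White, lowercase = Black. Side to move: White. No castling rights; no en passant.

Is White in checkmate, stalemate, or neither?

White to move; white king on a5.
In check: yes, from the black queen on a3.
King squares — a4: attacked by Qa3; b4: attacked by Qa3; b5: attacked by Nc3; a6: attacked by Qa3; b6: attacked by Kb7.
Legal moves for White: none.
In check with no legal moves → checkmate.

checkmate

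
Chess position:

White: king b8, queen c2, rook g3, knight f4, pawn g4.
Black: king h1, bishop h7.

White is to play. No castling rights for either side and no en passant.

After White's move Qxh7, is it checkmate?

yes

After Qxh7: black king on h1; in check: yes, from the white queen on h7.
King squares — g1: attacked by Rg3; g2: attacked by Rg3; h2: attacked by Qh7.
Black has no legal moves → checkmate.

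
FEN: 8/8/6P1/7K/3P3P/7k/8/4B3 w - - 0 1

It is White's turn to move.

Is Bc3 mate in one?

no

After Bc3: black king on h3; in check: no.
Black is not in check, so this cannot be checkmate.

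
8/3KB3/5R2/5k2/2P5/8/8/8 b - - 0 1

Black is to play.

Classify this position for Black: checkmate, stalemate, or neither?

Black to move; black king on f5.
In check: yes, from the white rook on f6.
King squares — e4: available; f4: attacked by Rf6; g4: available; e5: available; g5: available; e6: attacked by Rf6; f6: attacked by Be7; g6: attacked by Rf6.
Legal moves for Black: Kg5, Ke5, Kg4, Ke4.
Black is in check but has 4 legal moves → neither.

neither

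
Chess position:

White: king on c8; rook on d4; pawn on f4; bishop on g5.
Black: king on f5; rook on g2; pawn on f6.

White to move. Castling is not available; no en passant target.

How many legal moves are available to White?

White to move; king on c8.
In check: no.
Legal moves: Kd8, Kb8, Kd7, Kc7, Kb7, Bh6, Bxf6, Bh4, Rd8, Rd7, Rd6, Rd5+, Re4, Rc4, Rb4, Ra4, Rd3, Rd2, Rd1.
Count: 19.

19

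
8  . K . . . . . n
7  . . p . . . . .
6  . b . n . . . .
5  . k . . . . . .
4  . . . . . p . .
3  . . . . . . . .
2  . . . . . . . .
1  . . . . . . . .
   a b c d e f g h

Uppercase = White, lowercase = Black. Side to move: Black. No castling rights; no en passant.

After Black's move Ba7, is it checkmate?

After Ba7: white king on b8; in check: yes, from the black bishop on a7.
White has 3 legal replies: Ka8, Kxc7, Kxa7.
In check but a legal move exists → not checkmate.

no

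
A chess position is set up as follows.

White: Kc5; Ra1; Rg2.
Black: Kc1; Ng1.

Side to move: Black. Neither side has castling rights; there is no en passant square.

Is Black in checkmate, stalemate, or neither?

Black to move; black king on c1.
In check: yes, from the white rook on a1.
King squares — b1: attacked by Ra1; d1: attacked by Ra1; b2: attacked by Rg2; c2: attacked by Rg2; d2: attacked by Rg2.
Legal moves for Black: none.
In check with no legal moves → checkmate.

checkmate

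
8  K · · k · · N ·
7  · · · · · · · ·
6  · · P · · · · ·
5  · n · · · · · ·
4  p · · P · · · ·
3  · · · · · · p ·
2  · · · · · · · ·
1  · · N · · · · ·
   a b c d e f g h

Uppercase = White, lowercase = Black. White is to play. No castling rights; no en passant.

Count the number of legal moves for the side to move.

11

White to move; king on a8.
In check: no.
Legal moves: Ne7, Nh6, Nf6, Kb8, Kb7, Nd3, Nb3, Ne2, Na2, c7+, d5.
Count: 11.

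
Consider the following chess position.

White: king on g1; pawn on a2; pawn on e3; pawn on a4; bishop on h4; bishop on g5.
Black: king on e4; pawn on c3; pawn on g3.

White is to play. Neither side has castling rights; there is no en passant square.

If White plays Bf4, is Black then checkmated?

After Bf4: black king on e4; in check: no.
Black is not in check, so this cannot be checkmate.

no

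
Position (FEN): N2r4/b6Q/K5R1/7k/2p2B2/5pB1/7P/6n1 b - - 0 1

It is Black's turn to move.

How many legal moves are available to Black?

Black to move; king on h5.
In check: yes, from the white queen on h7.
Legal moves: none.
Count: 0.

0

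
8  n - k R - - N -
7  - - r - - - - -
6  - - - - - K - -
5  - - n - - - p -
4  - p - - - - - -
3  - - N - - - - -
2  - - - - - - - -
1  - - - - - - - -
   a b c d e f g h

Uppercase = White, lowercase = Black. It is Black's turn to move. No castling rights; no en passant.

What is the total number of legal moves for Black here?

Black to move; king on c8.
In check: yes, from the white rook on d8.
Legal moves: Kxd8, Kb7.
Count: 2.

2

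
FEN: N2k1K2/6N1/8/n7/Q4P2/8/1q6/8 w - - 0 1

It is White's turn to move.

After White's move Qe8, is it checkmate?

yes

After Qe8: black king on d8; in check: yes, from the white queen on e8.
King squares — c7: attacked by Na8; d7: attacked by Qe8; e7: attacked by Qe8; c8: attacked by Qe8; e8: attacked by Ng7.
Black has no legal moves → checkmate.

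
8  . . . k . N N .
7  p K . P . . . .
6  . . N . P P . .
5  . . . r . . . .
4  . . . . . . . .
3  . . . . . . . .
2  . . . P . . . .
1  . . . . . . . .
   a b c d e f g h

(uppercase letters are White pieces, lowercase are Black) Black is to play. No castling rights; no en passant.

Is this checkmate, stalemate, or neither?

Black to move; black king on d8.
In check: yes, from the white knight on c6.
King squares — c7: attacked by Kb7; d7: attacked by Pe6; e7: attacked by Nc6; c8: attacked by Kb7; e8: attacked by Pd7.
Legal moves for Black: none.
In check with no legal moves → checkmate.

checkmate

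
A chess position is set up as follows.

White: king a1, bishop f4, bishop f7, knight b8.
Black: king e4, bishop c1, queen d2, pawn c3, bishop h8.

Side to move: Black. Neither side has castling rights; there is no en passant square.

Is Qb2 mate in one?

After Qb2: white king on a1; in check: yes, from the black queen on b2.
King squares — b1: attacked by Qb2; a2: attacked by Qb2; b2: attacked by Bc1.
White has no legal moves → checkmate.

yes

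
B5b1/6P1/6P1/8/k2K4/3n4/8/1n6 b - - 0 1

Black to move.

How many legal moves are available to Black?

Black to move; king on a4.
In check: no.
Legal moves: Bh7, Bf7, Be6, Bd5, Bc4, Bb3, Ba2, Kb5, Ka5, Kb4, Kb3, Ka3, Ne5, Nc5, Nf4, Nb4, Nf2, Nb2, Ne1, Nc1, Nc3, Na3, Nd2.
Count: 23.

23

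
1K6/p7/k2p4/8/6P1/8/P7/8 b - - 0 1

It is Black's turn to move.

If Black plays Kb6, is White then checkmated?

After Kb6: white king on b8; in check: no.
White is not in check, so this cannot be checkmate.

no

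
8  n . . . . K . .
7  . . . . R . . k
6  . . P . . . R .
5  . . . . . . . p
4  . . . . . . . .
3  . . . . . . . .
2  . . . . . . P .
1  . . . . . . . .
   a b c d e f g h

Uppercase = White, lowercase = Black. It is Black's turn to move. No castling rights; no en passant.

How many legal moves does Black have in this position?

2

Black to move; king on h7.
In check: yes, from the white rook on e7.
Legal moves: Kh8, Kxg6.
Count: 2.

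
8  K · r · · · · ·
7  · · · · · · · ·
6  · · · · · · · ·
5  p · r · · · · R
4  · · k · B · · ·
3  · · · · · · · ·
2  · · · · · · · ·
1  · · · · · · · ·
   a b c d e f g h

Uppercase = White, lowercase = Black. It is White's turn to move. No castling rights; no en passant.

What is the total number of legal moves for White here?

2

White to move; king on a8.
In check: yes, from the black rook on c8.
Legal moves: Kb7, Ka7.
Count: 2.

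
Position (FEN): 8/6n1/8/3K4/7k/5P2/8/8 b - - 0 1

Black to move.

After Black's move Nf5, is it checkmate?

After Nf5: white king on d5; in check: no.
White is not in check, so this cannot be checkmate.

no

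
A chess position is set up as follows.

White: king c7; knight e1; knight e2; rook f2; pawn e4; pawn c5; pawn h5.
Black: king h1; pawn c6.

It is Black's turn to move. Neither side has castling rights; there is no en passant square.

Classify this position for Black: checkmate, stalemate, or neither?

stalemate

Black to move; black king on h1.
In check: no.
King squares — g1: attacked by Ne2; g2: attacked by Ne1; h2: attacked by Rf2.
Legal moves for Black: none.
Not in check and no legal moves → stalemate.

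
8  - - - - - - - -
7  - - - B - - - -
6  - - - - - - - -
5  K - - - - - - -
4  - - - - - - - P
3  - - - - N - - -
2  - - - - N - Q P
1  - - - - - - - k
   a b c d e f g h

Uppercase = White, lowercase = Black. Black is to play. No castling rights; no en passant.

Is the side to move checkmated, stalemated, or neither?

Black to move; black king on h1.
In check: yes, from the white queen on g2.
King squares — g1: attacked by Ne2; g2: attacked by Ne3; h2: attacked by Qg2.
Legal moves for Black: none.
In check with no legal moves → checkmate.

checkmate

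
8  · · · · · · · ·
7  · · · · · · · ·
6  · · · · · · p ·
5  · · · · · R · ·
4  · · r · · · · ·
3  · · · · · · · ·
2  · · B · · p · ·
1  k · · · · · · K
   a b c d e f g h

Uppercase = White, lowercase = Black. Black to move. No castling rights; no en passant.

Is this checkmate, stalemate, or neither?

Black to move; black king on a1.
In check: no.
Legal moves for Black include: Rc8, Rc7, Rc6, Rc5, Rh4+, Rg4, Rf4, Re4, Rd4, Rb4, Ra4, Rc3, Rxc2, Kb2, Ka2, gxf5, g5, f1=Q+, ... (list truncated; more exist).
Black has legal moves and is not in check → neither.

neither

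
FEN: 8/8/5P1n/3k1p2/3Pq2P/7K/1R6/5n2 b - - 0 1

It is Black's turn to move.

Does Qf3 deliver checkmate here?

yes

After Qf3: white king on h3; in check: yes, from the black queen on f3.
King squares — g2: attacked by Qf3; h2: attacked by Nf1; g3: attacked by Nf1; g4: attacked by Qf3; h4: own pawn.
White has no legal moves → checkmate.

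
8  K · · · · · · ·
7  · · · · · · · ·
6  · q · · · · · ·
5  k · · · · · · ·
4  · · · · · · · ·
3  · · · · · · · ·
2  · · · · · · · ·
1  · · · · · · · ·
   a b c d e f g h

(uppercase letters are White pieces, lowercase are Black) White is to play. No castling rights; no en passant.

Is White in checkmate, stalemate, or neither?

stalemate

White to move; white king on a8.
In check: no.
King squares — a7: attacked by Qb6; b7: attacked by Qb6; b8: attacked by Qb6.
Legal moves for White: none.
Not in check and no legal moves → stalemate.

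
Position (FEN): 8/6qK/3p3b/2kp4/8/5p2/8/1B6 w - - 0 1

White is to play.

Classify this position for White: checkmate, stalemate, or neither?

checkmate

White to move; white king on h7.
In check: yes, from the black queen on g7.
King squares — g6: attacked by Qg7; h6: attacked by Qg7; g7: attacked by Bh6; g8: attacked by Qg7; h8: attacked by Qg7.
Legal moves for White: none.
In check with no legal moves → checkmate.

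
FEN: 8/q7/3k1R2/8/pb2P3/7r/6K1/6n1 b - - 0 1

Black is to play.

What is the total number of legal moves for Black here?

5

Black to move; king on d6.
In check: yes, from the white rook on f6.
Legal moves: Ke7, Kd7, Kc7, Ke5, Kc5.
Count: 5.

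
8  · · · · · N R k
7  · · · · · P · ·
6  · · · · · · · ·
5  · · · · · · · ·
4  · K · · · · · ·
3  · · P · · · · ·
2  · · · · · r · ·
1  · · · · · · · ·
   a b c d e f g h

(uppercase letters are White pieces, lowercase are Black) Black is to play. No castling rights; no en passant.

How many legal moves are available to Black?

Black to move; king on h8.
In check: yes, from the white rook on g8.
Legal moves: none.
Count: 0.

0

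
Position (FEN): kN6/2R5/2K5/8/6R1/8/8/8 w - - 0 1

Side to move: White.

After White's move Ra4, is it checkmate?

After Ra4: black king on a8; in check: yes, from the white rook on a4.
Black has 1 legal reply: Kxb8.
In check but a legal move exists → not checkmate.

no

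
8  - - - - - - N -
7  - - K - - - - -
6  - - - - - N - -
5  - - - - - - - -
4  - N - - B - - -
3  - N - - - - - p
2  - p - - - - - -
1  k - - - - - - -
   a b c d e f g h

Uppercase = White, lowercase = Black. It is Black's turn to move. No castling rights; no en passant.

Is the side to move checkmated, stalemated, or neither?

checkmate

Black to move; black king on a1.
In check: yes, from the white knight on b3.
King squares — b1: attacked by Be4; a2: attacked by Nb4; b2: own pawn.
Legal moves for Black: none.
In check with no legal moves → checkmate.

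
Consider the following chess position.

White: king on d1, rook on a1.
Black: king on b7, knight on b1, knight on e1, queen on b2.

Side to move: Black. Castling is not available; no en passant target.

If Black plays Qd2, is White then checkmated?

After Qd2: white king on d1; in check: yes, from the black queen on d2.
King squares — c1: attacked by Qd2; e1: attacked by Qd2; c2: attacked by Ne1; d2: attacked by Nb1; e2: attacked by Qd2.
White has no legal moves → checkmate.

yes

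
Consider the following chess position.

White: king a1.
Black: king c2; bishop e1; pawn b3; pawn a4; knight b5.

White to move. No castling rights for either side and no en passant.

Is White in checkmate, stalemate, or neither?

stalemate

White to move; white king on a1.
In check: no.
King squares — b1: attacked by Kc2; a2: attacked by Pb3; b2: attacked by Kc2.
Legal moves for White: none.
Not in check and no legal moves → stalemate.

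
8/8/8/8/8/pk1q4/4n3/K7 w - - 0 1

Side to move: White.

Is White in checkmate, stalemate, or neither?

stalemate

White to move; white king on a1.
In check: no.
King squares — b1: attacked by Qd3; a2: attacked by Kb3; b2: attacked by Pa3.
Legal moves for White: none.
Not in check and no legal moves → stalemate.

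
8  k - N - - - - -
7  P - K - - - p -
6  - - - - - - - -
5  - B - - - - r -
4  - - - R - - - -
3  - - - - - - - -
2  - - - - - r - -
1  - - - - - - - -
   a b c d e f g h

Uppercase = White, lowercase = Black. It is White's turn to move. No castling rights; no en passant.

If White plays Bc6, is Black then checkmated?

After Bc6: black king on a8; in check: yes, from the white bishop on c6.
King squares — a7: attacked by Nc8; b7: attacked by Bc6; b8: attacked by Pa7.
Black has no legal moves → checkmate.

yes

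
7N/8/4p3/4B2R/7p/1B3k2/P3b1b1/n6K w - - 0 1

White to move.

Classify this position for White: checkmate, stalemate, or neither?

White to move; white king on h1.
In check: yes, from the black bishop on g2.
Legal moves for White: Kh2, Kg1.
White is in check but has 2 legal moves → neither.

neither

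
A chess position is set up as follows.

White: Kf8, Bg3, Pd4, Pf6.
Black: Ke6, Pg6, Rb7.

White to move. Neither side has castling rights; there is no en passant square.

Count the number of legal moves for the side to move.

13

White to move; king on f8.
In check: no.
Legal moves: Kg8, Ke8, Bb8, Bc7, Bd6, Be5, Bh4, Bf4, Bh2, Bf2, Be1, f7, d5+.
Count: 13.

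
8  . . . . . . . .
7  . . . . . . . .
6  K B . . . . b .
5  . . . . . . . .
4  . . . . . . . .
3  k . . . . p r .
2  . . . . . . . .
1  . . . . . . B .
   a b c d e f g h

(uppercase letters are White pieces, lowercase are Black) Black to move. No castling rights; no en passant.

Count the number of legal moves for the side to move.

Black to move; king on a3.
In check: no.
Legal moves: Be8, Bh7, Bf7, Bh5, Bf5, Be4, Bd3+, Bc2, Bb1, Rg5, Rg4, Rh3, Rg2, Rxg1, Kb4, Ka4, Kb3, Kb2, Ka2, f2.
Count: 20.

20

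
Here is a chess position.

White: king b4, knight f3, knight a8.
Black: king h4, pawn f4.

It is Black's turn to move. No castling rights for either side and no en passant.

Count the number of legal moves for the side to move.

4

Black to move; king on h4.
In check: yes, from the white knight on f3.
Legal moves: Kh5, Kg4, Kh3, Kg3.
Count: 4.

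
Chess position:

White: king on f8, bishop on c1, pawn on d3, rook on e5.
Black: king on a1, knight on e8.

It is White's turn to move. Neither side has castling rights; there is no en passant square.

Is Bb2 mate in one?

After Bb2: black king on a1; in check: yes, from the white bishop on b2.
Black has 3 legal replies: Kxb2, Ka2, Kb1.
In check but a legal move exists → not checkmate.

no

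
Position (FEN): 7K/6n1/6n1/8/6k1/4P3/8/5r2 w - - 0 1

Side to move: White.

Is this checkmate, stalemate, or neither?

White to move; white king on h8.
In check: yes, from the black knight on g6.
Legal moves for White: Kg8, Kh7, Kxg7.
White is in check but has 3 legal moves → neither.

neither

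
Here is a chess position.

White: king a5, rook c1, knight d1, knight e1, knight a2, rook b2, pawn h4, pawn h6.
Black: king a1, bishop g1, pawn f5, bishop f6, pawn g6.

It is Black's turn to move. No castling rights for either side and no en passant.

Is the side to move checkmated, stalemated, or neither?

Black to move; black king on a1.
In check: yes, from the white rook on c1.
King squares — b1: attacked by Rc1; a2: attacked by Rb2; b2: attacked by Nd1.
Legal moves for Black: none.
In check with no legal moves → checkmate.

checkmate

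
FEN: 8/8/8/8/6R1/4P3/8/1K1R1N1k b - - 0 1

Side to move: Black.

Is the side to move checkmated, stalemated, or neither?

Black to move; black king on h1.
In check: no.
King squares — g1: attacked by Rg4; g2: attacked by Rg4; h2: attacked by Nf1.
Legal moves for Black: none.
Not in check and no legal moves → stalemate.

stalemate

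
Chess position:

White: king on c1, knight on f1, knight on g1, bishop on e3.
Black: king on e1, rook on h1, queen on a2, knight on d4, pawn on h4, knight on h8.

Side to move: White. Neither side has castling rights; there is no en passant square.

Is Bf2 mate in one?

After Bf2: black king on e1; in check: yes, from the white bishop on f2.
Black has 3 legal replies: Kxf2, Kxf1, Qxf2.
In check but a legal move exists → not checkmate.

no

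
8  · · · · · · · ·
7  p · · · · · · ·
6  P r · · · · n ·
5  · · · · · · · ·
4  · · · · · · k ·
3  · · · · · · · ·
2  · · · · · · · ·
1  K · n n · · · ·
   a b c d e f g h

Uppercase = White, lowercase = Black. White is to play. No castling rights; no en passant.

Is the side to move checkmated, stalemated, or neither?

stalemate

White to move; white king on a1.
In check: no.
King squares — b1: attacked by Rb6; a2: attacked by Nc1; b2: attacked by Nd1.
Legal moves for White: none.
Not in check and no legal moves → stalemate.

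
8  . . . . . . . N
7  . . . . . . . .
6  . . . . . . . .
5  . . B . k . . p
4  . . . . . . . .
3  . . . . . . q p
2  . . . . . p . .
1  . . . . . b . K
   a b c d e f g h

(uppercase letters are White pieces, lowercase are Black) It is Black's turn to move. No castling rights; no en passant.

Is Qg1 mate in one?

yes

After Qg1: white king on h1; in check: yes, from the black queen on g1.
King squares — g1: attacked by Pf2; g2: attacked by Bf1; h2: attacked by Qg1.
White has no legal moves → checkmate.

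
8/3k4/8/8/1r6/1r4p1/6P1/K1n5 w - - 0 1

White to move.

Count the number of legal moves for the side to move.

0

White to move; king on a1.
In check: no.
Legal moves: none.
Count: 0.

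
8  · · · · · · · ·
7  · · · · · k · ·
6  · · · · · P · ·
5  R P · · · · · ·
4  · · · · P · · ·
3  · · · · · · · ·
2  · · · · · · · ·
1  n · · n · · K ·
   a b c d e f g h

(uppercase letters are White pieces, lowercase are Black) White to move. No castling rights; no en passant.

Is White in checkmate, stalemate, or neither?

White to move; white king on g1.
In check: no.
Legal moves for White: Ra8, Ra7+, Ra6, Ra4, Ra3, Ra2, Rxa1, Kh2, Kg2, Kh1, Kf1, b6, e5.
White has 13 legal moves and is not in check → neither.

neither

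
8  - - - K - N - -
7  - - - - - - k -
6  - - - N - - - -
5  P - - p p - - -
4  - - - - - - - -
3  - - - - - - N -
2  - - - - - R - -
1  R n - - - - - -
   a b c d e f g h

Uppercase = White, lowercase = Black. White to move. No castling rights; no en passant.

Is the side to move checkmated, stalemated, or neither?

White to move; white king on d8.
In check: no.
Legal moves for White include: Nh7, Nd7, Ng6, Ne6+, Ke8, Kc8, Ke7, Kd7, Kc7, Ne8+, Nc8, Nf7, Nb7, Ndf5+, Nb5, Nde4, Nc4, Nh5+, ... (list truncated; more exist).
White has legal moves and is not in check → neither.

neither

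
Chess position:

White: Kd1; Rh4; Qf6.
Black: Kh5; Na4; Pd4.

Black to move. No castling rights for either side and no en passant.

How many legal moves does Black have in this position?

0

Black to move; king on h5.
In check: yes, from the white rook on h4.
Legal moves: none.
Count: 0.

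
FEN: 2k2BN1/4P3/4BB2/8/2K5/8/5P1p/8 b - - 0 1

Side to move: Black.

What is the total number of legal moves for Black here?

Black to move; king on c8.
In check: yes, from the white bishop on e6.
Legal moves: Kb8, Kc7, Kb7.
Count: 3.

3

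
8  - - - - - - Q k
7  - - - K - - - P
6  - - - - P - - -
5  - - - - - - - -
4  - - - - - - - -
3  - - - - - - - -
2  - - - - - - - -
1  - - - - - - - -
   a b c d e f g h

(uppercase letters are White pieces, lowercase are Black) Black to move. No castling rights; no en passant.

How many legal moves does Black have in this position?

0

Black to move; king on h8.
In check: yes, from the white queen on g8.
Legal moves: none.
Count: 0.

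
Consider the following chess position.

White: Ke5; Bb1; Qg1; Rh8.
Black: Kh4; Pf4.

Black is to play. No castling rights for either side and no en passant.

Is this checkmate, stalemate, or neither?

Black to move; black king on h4.
In check: yes, from the white rook on h8.
King squares — g3: attacked by Qg1; h3: attacked by Rh8; g4: attacked by Qg1; g5: attacked by Qg1; h5: attacked by Rh8.
Legal moves for Black: none.
In check with no legal moves → checkmate.

checkmate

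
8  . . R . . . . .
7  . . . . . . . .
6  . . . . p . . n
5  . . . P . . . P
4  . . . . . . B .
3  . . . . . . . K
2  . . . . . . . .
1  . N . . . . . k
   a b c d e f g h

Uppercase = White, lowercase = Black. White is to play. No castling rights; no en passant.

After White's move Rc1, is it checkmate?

After Rc1: black king on h1; in check: yes, from the white rook on c1.
King squares — g1: attacked by Rc1; g2: attacked by Kh3; h2: attacked by Kh3.
Black has no legal moves → checkmate.

yes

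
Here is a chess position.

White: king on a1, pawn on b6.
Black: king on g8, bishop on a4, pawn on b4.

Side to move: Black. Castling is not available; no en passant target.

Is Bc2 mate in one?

After Bc2: white king on a1; in check: no.
White is not in check, so this cannot be checkmate.

no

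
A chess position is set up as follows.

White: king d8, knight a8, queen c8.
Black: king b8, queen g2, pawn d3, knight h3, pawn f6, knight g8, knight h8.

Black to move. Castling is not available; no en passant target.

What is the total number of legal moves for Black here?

Black to move; king on b8.
In check: yes, from the white queen on c8.
Legal moves: Ka7.
Count: 1.

1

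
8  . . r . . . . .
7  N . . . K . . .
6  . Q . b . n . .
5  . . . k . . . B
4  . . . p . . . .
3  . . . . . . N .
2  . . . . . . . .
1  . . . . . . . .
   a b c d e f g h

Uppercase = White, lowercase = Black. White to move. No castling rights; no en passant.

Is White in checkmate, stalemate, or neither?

neither

White to move; white king on e7.
In check: yes, from the black bishop on d6.
Legal moves for White: Kf7, Kxf6, Qxd6+.
White is in check but has 3 legal moves → neither.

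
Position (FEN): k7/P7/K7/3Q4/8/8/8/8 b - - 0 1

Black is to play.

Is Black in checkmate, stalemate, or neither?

checkmate

Black to move; black king on a8.
In check: yes, from the white queen on d5.
King squares — a7: attacked by Ka6; b7: attacked by Qd5; b8: attacked by Pa7.
Legal moves for Black: none.
In check with no legal moves → checkmate.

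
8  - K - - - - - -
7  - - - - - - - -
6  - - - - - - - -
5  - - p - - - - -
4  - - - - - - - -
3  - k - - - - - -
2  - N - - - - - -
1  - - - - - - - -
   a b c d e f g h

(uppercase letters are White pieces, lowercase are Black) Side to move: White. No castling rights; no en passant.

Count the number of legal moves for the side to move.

White to move; king on b8.
In check: no.
Legal moves: Kc8, Ka8, Kc7, Kb7, Ka7, Nc4, Na4, Nd3, Nd1.
Count: 9.

9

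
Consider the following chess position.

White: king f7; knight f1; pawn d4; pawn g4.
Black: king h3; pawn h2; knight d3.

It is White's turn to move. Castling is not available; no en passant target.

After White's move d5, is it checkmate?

After d5: black king on h3; in check: no.
Black is not in check, so this cannot be checkmate.

no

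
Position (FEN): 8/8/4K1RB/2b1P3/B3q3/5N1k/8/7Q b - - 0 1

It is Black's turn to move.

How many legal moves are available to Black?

0

Black to move; king on h3.
In check: yes, from the white queen on h1.
Legal moves: none.
Count: 0.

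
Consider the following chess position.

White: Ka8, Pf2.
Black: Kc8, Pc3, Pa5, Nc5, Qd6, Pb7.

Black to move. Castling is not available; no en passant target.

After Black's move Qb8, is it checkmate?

yes

After Qb8: white king on a8; in check: yes, from the black queen on b8.
King squares — a7: attacked by Qb8; b7: attacked by Nc5; b8: attacked by Kc8.
White has no legal moves → checkmate.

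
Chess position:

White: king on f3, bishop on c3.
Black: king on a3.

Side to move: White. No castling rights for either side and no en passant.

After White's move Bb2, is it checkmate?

After Bb2: black king on a3; in check: yes, from the white bishop on b2.
Black has 5 legal replies: Kb4, Ka4, Kb3, Kxb2, Ka2.
In check but a legal move exists → not checkmate.

no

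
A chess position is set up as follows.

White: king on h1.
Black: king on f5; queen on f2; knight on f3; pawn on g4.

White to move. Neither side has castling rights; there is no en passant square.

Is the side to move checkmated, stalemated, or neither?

White to move; white king on h1.
In check: no.
King squares — g1: attacked by Qf2; g2: attacked by Qf2; h2: attacked by Qf2.
Legal moves for White: none.
Not in check and no legal moves → stalemate.

stalemate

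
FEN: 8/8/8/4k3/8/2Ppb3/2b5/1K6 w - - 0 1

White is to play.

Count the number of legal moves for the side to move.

White to move; king on b1.
In check: yes, from the black bishop on c2.
Legal moves: Kb2, Ka2, Ka1.
Count: 3.

3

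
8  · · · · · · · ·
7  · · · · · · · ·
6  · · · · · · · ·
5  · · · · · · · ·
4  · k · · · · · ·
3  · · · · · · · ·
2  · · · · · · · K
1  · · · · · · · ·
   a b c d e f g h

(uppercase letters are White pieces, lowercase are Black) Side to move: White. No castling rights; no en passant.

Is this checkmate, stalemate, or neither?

neither

White to move; white king on h2.
In check: no.
Legal moves for White: Kh3, Kg3, Kg2, Kh1, Kg1.
White has 5 legal moves and is not in check → neither.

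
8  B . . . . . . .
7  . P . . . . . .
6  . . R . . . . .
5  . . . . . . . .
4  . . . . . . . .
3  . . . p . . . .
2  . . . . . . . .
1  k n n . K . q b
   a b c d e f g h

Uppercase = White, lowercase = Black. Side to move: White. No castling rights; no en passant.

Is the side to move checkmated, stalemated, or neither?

White to move; white king on e1.
In check: yes, from the black queen on g1.
King squares — d1: attacked by Qg1; f1: attacked by Qg1; d2: attacked by Nb1; e2: attacked by Nc1; f2: attacked by Qg1.
Legal moves for White: none.
In check with no legal moves → checkmate.

checkmate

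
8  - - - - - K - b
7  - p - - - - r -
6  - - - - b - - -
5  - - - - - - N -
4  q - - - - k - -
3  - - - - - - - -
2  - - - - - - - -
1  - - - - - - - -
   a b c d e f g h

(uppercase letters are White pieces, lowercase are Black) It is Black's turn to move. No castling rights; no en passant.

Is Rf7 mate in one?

After Rf7: white king on f8; in check: yes, from the black rook on f7.
White has 2 legal replies: Kg8, Nxf7.
In check but a legal move exists → not checkmate.

no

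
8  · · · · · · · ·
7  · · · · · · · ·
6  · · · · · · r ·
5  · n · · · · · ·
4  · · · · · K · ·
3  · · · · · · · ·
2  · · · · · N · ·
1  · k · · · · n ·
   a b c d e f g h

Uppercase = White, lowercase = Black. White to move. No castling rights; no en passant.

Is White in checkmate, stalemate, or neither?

neither

White to move; white king on f4.
In check: no.
Legal moves for White: Kf5, Ke5, Ke4, Ke3, Ng4, Ne4, Nh3, Nd3, Nh1, Nd1.
White has 10 legal moves and is not in check → neither.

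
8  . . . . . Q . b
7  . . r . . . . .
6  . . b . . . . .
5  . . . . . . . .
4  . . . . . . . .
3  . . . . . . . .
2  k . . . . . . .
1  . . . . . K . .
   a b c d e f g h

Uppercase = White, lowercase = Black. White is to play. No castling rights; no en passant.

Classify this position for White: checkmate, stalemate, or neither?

White to move; white king on f1.
In check: no.
Legal moves for White include: Qxh8, Qg8+, Qe8, Qd8, Qc8, Qb8, Qa8+, Qg7, Qf7+, Qe7, Qh6, Qf6, Qd6, Qf5, Qc5, Qf4, Qb4, Qf3, ... (list truncated; more exist).
White has legal moves and is not in check → neither.

neither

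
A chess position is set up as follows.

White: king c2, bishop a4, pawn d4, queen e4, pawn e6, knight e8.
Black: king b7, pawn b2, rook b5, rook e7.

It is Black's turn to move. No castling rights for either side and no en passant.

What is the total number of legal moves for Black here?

Black to move; king on b7.
In check: yes, from the white queen on e4.
Legal moves: Kc8, Kb8, Ka7, Kb6, Ka6, Rd5.
Count: 6.

6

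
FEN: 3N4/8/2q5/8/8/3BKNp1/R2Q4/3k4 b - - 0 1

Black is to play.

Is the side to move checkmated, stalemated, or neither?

checkmate

Black to move; black king on d1.
In check: yes, from the white queen on d2.
King squares — c1: attacked by Qd2; e1: attacked by Qd2; c2: attacked by Ra2; d2: attacked by Ra2; e2: attacked by Qd2.
Legal moves for Black: none.
In check with no legal moves → checkmate.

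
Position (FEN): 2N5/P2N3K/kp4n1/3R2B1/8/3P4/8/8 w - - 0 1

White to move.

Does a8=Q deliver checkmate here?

yes

After a8=Q: black king on a6; in check: yes, from the white queen on a8.
King squares — a5: attacked by Rd5; b5: attacked by Rd5; b6: own pawn; a7: attacked by Qa8; b7: attacked by Qa8.
Black has no legal moves → checkmate.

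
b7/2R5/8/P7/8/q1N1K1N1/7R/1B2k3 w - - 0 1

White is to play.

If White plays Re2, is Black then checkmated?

yes

After Re2: black king on e1; in check: yes, from the white rook on e2.
King squares — d1: attacked by Nc3; f1: attacked by Ng3; d2: attacked by Re2; e2: attacked by Nc3; f2: attacked by Re2.
Black has no legal moves → checkmate.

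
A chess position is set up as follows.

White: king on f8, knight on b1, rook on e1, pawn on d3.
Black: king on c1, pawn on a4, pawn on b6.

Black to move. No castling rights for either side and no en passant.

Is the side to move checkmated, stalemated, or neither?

Black to move; black king on c1.
In check: yes, from the white rook on e1.
King squares — b1: attacked by Re1; d1: attacked by Re1; b2: available; c2: available; d2: attacked by Nb1.
Legal moves for Black: Kc2, Kb2.
Black is in check but has 2 legal moves → neither.

neither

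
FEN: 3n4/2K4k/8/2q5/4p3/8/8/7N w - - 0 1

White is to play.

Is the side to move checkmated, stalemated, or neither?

White to move; white king on c7.
In check: yes, from the black queen on c5.
Legal moves for White: Kxd8, Kb8, Kd7.
White is in check but has 3 legal moves → neither.

neither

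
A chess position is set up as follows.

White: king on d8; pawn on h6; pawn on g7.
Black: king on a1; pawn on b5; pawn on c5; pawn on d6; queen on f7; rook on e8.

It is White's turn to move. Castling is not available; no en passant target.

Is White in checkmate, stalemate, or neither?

checkmate

White to move; white king on d8.
In check: yes, from the black rook on e8.
King squares — c7: attacked by Qf7; d7: attacked by Qf7; e7: attacked by Qf7; c8: attacked by Re8; e8: attacked by Qf7.
Legal moves for White: none.
In check with no legal moves → checkmate.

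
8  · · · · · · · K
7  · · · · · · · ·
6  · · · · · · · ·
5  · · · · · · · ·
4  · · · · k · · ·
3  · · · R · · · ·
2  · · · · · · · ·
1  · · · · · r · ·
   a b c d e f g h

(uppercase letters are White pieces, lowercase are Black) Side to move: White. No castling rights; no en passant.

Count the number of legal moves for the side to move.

White to move; king on h8.
In check: no.
Legal moves: Kg8, Kh7, Kg7, Rd8, Rd7, Rd6, Rd5, Rd4+, Rh3, Rg3, Rf3, Re3+, Rc3, Rb3, Ra3, Rd2, Rd1.
Count: 17.

17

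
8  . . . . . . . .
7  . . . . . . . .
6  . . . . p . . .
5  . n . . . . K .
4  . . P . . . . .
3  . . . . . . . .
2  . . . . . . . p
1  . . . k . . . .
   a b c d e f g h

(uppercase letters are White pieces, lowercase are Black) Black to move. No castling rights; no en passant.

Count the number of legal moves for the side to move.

16

Black to move; king on d1.
In check: no.
Legal moves: Nc7, Na7, Nd6, Nd4, Nc3, Na3, Ke2, Kd2, Kc2, Ke1, Kc1, e5, h1=Q, h1=R, h1=B, h1=N.
Count: 16.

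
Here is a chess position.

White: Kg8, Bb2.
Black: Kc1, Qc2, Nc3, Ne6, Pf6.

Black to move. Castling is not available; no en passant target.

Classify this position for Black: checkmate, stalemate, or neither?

Black to move; black king on c1.
In check: yes, from the white bishop on b2.
Legal moves for Black: Kd2, Kxb2, Kd1, Kb1, Qxb2.
Black is in check but has 5 legal moves → neither.

neither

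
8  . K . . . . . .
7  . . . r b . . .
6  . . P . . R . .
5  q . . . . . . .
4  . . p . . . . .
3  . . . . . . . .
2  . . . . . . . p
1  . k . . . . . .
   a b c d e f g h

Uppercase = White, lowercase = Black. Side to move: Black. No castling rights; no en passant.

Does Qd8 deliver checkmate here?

yes

After Qd8: white king on b8; in check: yes, from the black queen on d8.
King squares — a7: attacked by Rd7; b7: attacked by Rd7; c7: attacked by Rd7; a8: attacked by Qd8; c8: attacked by Qd8.
White has no legal moves → checkmate.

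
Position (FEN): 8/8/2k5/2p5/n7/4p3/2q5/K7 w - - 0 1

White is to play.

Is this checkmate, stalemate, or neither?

stalemate

White to move; white king on a1.
In check: no.
King squares — b1: attacked by Qc2; a2: attacked by Qc2; b2: attacked by Qc2.
Legal moves for White: none.
Not in check and no legal moves → stalemate.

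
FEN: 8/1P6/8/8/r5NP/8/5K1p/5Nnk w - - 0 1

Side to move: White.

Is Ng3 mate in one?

yes

After Ng3: black king on h1; in check: yes, from the white knight on g3.
King squares — g1: own knight; g2: attacked by Kf2; h2: own pawn.
Black has no legal moves → checkmate.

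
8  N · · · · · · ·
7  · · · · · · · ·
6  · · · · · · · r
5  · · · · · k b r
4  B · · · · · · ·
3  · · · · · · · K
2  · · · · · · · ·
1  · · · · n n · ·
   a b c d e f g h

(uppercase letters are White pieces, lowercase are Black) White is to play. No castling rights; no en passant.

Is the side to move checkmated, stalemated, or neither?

White to move; white king on h3.
In check: yes, from the black rook on h5.
King squares — g2: attacked by Ne1; h2: attacked by Nf1; g3: attacked by Nf1; g4: attacked by Kf5; h4: attacked by Bg5.
Legal moves for White: none.
In check with no legal moves → checkmate.

checkmate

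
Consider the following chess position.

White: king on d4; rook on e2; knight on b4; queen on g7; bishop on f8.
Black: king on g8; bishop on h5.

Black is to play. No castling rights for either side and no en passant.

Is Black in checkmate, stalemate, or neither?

checkmate

Black to move; black king on g8.
In check: yes, from the white queen on g7.
King squares — f7: attacked by Qg7; g7: attacked by Bf8; h7: attacked by Qg7; f8: attacked by Qg7; h8: attacked by Qg7.
Legal moves for Black: none.
In check with no legal moves → checkmate.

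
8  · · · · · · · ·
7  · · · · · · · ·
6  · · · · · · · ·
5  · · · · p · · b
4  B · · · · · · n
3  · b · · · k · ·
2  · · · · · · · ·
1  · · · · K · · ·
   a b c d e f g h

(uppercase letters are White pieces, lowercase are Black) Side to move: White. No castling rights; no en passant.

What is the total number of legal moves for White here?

White to move; king on e1.
In check: no.
Legal moves: Be8, Bd7, Bc6+, Bb5, Bxb3, Kd2, Kf1.
Count: 7.

7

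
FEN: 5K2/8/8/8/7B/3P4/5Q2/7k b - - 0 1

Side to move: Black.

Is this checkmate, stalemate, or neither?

Black to move; black king on h1.
In check: no.
King squares — g1: attacked by Qf2; g2: attacked by Qf2; h2: attacked by Qf2.
Legal moves for Black: none.
Not in check and no legal moves → stalemate.

stalemate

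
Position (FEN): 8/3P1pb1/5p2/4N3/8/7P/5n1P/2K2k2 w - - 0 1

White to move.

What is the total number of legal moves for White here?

White to move; king on c1.
In check: no.
Legal moves: Nxf7, Ng6, Nc6, Ng4, Nc4, Nf3, Nd3, Kd2, Kc2, Kb2, Kb1, d8=Q, d8=R, d8=B, d8=N, h4.
Count: 16.

16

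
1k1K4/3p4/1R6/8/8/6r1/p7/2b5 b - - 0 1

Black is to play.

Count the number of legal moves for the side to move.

2

Black to move; king on b8.
In check: yes, from the white rook on b6.
Legal moves: Ka8, Ka7.
Count: 2.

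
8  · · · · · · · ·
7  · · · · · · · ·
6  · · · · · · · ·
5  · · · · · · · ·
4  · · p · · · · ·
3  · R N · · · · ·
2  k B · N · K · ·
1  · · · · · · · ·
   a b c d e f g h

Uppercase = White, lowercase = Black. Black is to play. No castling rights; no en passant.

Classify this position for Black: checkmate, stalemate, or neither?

checkmate

Black to move; black king on a2.
In check: yes, from the white knight on c3.
King squares — a1: attacked by Bb2; b1: attacked by Nd2; b2: attacked by Rb3; a3: attacked by Bb2; b3: attacked by Nd2.
Legal moves for Black: none.
In check with no legal moves → checkmate.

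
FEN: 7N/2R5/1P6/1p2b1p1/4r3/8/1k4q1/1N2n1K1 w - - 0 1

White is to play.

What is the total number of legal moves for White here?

0

White to move; king on g1.
In check: yes, from the black queen on g2.
Legal moves: none.
Count: 0.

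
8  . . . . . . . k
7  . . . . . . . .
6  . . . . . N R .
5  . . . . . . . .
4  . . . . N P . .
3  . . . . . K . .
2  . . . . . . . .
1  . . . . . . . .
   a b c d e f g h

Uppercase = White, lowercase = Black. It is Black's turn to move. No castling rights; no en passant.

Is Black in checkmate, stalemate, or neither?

stalemate

Black to move; black king on h8.
In check: no.
King squares — g7: attacked by Rg6; h7: attacked by Nf6; g8: attacked by Nf6.
Legal moves for Black: none.
Not in check and no legal moves → stalemate.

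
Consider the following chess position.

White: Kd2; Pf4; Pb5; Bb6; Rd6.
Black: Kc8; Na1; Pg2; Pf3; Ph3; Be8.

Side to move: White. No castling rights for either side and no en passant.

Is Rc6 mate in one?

no

After Rc6: black king on c8; in check: yes, from the white rook on c6.
Black has 4 legal replies: Kb8, Kd7, Kb7, Bxc6.
In check but a legal move exists → not checkmate.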